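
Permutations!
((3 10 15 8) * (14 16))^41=(3 10 15 8)(14 16)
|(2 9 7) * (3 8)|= |(2 9 7)(3 8)|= 6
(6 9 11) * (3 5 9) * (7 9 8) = [0, 1, 2, 5, 4, 8, 3, 9, 7, 11, 10, 6] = (3 5 8 7 9 11 6)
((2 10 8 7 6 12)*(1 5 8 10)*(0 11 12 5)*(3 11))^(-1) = ((0 3 11 12 2 1)(5 8 7 6))^(-1) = (0 1 2 12 11 3)(5 6 7 8)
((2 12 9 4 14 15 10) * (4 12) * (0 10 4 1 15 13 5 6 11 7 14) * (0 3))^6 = (0 3 4 15 1 2 10)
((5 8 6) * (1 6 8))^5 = (8)(1 5 6)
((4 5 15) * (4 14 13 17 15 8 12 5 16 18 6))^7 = (4 6 18 16)(5 8 12)(13 14 15 17)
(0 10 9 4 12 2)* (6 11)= [10, 1, 0, 3, 12, 5, 11, 7, 8, 4, 9, 6, 2]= (0 10 9 4 12 2)(6 11)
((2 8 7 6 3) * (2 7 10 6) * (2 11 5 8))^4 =((3 7 11 5 8 10 6))^4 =(3 8 7 10 11 6 5)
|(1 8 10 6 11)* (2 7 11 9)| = 8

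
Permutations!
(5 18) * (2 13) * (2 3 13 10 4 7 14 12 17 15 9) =(2 10 4 7 14 12 17 15 9)(3 13)(5 18) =[0, 1, 10, 13, 7, 18, 6, 14, 8, 2, 4, 11, 17, 3, 12, 9, 16, 15, 5]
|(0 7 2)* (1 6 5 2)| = 6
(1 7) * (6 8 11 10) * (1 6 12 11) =(1 7 6 8)(10 12 11) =[0, 7, 2, 3, 4, 5, 8, 6, 1, 9, 12, 10, 11]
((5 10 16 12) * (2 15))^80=((2 15)(5 10 16 12))^80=(16)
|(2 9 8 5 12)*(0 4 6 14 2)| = 9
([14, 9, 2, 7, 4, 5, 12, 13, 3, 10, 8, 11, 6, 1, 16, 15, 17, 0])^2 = (0 16)(1 10 3 13 9 8 7)(14 17)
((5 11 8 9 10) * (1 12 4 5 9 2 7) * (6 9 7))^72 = ((1 12 4 5 11 8 2 6 9 10 7))^72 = (1 2 12 6 4 9 5 10 11 7 8)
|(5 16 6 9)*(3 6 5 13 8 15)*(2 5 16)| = |(16)(2 5)(3 6 9 13 8 15)| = 6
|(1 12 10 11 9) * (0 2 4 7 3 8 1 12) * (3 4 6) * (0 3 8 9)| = |(0 2 6 8 1 3 9 12 10 11)(4 7)| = 10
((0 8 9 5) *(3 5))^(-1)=((0 8 9 3 5))^(-1)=(0 5 3 9 8)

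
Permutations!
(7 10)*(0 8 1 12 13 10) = [8, 12, 2, 3, 4, 5, 6, 0, 1, 9, 7, 11, 13, 10] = (0 8 1 12 13 10 7)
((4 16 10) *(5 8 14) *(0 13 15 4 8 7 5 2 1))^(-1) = ((0 13 15 4 16 10 8 14 2 1)(5 7))^(-1) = (0 1 2 14 8 10 16 4 15 13)(5 7)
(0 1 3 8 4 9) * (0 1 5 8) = (0 5 8 4 9 1 3) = [5, 3, 2, 0, 9, 8, 6, 7, 4, 1]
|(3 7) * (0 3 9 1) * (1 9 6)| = 5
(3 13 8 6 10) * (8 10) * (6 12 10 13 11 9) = (13)(3 11 9 6 8 12 10) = [0, 1, 2, 11, 4, 5, 8, 7, 12, 6, 3, 9, 10, 13]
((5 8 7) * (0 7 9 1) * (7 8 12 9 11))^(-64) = (12)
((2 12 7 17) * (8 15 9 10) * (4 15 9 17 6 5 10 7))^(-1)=(2 17 15 4 12)(5 6 7 9 8 10)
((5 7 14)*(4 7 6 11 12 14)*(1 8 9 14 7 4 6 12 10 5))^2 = (1 9)(5 7 11)(6 10 12)(8 14)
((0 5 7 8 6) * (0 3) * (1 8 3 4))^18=(0 7)(1 6)(3 5)(4 8)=((0 5 7 3)(1 8 6 4))^18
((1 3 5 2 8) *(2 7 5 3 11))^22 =((1 11 2 8)(5 7))^22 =(1 2)(8 11)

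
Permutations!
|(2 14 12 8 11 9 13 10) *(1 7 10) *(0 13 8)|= |(0 13 1 7 10 2 14 12)(8 11 9)|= 24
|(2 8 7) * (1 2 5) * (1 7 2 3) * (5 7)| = |(1 3)(2 8)| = 2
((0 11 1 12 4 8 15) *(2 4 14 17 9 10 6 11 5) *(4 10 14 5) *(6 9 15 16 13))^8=(0 12)(1 15)(2 8)(4 5)(6 14)(9 13)(10 16)(11 17)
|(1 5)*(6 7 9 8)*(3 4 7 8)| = 4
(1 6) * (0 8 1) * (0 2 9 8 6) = (0 6 2 9 8 1) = [6, 0, 9, 3, 4, 5, 2, 7, 1, 8]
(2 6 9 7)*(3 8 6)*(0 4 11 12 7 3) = (0 4 11 12 7 2)(3 8 6 9) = [4, 1, 0, 8, 11, 5, 9, 2, 6, 3, 10, 12, 7]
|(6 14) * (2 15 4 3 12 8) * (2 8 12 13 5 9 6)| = |(2 15 4 3 13 5 9 6 14)| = 9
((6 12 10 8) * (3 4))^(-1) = (3 4)(6 8 10 12)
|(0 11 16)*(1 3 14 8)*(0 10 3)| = |(0 11 16 10 3 14 8 1)| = 8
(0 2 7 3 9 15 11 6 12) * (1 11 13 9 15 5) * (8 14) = [2, 11, 7, 15, 4, 1, 12, 3, 14, 5, 10, 6, 0, 9, 8, 13] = (0 2 7 3 15 13 9 5 1 11 6 12)(8 14)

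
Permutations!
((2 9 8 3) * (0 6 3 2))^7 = (0 6 3)(2 9 8)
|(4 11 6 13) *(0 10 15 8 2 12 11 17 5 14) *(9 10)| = 14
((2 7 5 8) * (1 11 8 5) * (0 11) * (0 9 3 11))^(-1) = (1 7 2 8 11 3 9)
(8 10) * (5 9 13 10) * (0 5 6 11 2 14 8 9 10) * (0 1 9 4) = (0 5 10 4)(1 9 13)(2 14 8 6 11) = [5, 9, 14, 3, 0, 10, 11, 7, 6, 13, 4, 2, 12, 1, 8]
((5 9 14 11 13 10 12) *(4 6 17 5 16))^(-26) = ((4 6 17 5 9 14 11 13 10 12 16))^(-26) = (4 13 5 16 11 17 12 14 6 10 9)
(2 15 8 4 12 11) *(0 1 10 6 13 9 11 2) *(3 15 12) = (0 1 10 6 13 9 11)(2 12)(3 15 8 4) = [1, 10, 12, 15, 3, 5, 13, 7, 4, 11, 6, 0, 2, 9, 14, 8]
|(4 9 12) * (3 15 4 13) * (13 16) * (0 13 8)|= 9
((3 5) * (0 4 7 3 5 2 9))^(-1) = (0 9 2 3 7 4)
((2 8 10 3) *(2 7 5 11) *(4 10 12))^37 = (2 8 12 4 10 3 7 5 11)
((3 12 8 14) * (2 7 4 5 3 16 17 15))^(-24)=(2 17 14 12 5 7 15 16 8 3 4)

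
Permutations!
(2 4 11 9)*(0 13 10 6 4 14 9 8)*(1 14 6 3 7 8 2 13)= (0 1 14 9 13 10 3 7 8)(2 6 4 11)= [1, 14, 6, 7, 11, 5, 4, 8, 0, 13, 3, 2, 12, 10, 9]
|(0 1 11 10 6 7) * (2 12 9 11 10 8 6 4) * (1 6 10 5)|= 42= |(0 6 7)(1 5)(2 12 9 11 8 10 4)|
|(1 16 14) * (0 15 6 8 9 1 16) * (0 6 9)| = 6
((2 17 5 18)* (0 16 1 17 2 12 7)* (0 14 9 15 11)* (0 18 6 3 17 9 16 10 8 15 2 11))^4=(1 18 16 11 14 2 7 9 12)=((0 10 8 15)(1 9 2 11 18 12 7 14 16)(3 17 5 6))^4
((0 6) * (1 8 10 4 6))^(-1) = (0 6 4 10 8 1)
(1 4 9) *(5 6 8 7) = (1 4 9)(5 6 8 7) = [0, 4, 2, 3, 9, 6, 8, 5, 7, 1]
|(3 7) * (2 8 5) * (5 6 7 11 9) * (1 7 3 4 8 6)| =|(1 7 4 8)(2 6 3 11 9 5)| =12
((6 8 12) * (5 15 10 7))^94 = (5 10)(6 8 12)(7 15)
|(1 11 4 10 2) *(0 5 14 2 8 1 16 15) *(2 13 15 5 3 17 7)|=|(0 3 17 7 2 16 5 14 13 15)(1 11 4 10 8)|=10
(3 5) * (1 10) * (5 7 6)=(1 10)(3 7 6 5)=[0, 10, 2, 7, 4, 3, 5, 6, 8, 9, 1]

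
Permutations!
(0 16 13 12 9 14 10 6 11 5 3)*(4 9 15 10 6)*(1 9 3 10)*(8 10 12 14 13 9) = [16, 8, 2, 0, 3, 12, 11, 7, 10, 13, 4, 5, 15, 14, 6, 1, 9] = (0 16 9 13 14 6 11 5 12 15 1 8 10 4 3)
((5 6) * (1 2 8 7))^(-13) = ((1 2 8 7)(5 6))^(-13) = (1 7 8 2)(5 6)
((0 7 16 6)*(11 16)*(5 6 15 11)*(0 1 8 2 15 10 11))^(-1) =(0 15 2 8 1 6 5 7)(10 16 11)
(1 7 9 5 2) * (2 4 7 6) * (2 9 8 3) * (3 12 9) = [0, 6, 1, 2, 7, 4, 3, 8, 12, 5, 10, 11, 9] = (1 6 3 2)(4 7 8 12 9 5)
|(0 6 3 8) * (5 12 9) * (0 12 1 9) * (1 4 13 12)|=|(0 6 3 8 1 9 5 4 13 12)|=10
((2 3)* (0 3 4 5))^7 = (0 2 5 3 4)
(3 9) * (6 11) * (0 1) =(0 1)(3 9)(6 11) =[1, 0, 2, 9, 4, 5, 11, 7, 8, 3, 10, 6]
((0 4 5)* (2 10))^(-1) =(0 5 4)(2 10)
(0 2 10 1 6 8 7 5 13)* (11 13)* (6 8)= (0 2 10 1 8 7 5 11 13)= [2, 8, 10, 3, 4, 11, 6, 5, 7, 9, 1, 13, 12, 0]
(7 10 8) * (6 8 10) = (10)(6 8 7) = [0, 1, 2, 3, 4, 5, 8, 6, 7, 9, 10]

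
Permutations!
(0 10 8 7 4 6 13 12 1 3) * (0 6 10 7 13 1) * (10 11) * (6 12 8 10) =(0 7 4 11 6 1 3 12)(8 13) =[7, 3, 2, 12, 11, 5, 1, 4, 13, 9, 10, 6, 0, 8]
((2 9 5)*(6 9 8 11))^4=(2 9 11)(5 6 8)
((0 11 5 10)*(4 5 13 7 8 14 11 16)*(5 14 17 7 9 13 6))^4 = (0 11)(4 5)(6 16)(7 8 17)(10 14)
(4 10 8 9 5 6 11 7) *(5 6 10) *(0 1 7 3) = (0 1 7 4 5 10 8 9 6 11 3) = [1, 7, 2, 0, 5, 10, 11, 4, 9, 6, 8, 3]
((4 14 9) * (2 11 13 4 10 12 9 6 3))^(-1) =(2 3 6 14 4 13 11)(9 12 10)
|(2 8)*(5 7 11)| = 6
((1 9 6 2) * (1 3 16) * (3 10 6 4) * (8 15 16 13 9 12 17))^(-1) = (1 16 15 8 17 12)(2 6 10)(3 4 9 13)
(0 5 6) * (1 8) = (0 5 6)(1 8) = [5, 8, 2, 3, 4, 6, 0, 7, 1]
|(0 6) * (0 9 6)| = |(6 9)| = 2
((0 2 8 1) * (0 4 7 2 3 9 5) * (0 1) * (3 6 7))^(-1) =((0 6 7 2 8)(1 4 3 9 5))^(-1) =(0 8 2 7 6)(1 5 9 3 4)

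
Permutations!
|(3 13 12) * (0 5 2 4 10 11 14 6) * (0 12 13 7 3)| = 18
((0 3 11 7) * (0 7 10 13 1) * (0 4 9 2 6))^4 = (0 13 2 11 4)(1 6 10 9 3)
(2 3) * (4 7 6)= [0, 1, 3, 2, 7, 5, 4, 6]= (2 3)(4 7 6)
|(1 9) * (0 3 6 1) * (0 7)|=6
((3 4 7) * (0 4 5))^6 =(0 4 7 3 5)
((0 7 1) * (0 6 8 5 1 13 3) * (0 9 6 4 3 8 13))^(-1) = (0 7)(1 5 8 13 6 9 3 4)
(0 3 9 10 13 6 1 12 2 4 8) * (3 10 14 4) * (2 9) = (0 10 13 6 1 12 9 14 4 8)(2 3) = [10, 12, 3, 2, 8, 5, 1, 7, 0, 14, 13, 11, 9, 6, 4]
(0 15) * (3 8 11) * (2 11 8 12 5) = (0 15)(2 11 3 12 5) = [15, 1, 11, 12, 4, 2, 6, 7, 8, 9, 10, 3, 5, 13, 14, 0]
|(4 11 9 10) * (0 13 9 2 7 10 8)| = 20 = |(0 13 9 8)(2 7 10 4 11)|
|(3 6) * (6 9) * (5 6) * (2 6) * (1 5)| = 6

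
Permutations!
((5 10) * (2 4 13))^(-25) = (2 13 4)(5 10)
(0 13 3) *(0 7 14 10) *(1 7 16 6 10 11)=(0 13 3 16 6 10)(1 7 14 11)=[13, 7, 2, 16, 4, 5, 10, 14, 8, 9, 0, 1, 12, 3, 11, 15, 6]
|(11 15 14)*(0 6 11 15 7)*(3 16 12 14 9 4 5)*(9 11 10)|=|(0 6 10 9 4 5 3 16 12 14 15 11 7)|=13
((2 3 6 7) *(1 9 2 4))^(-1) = (1 4 7 6 3 2 9)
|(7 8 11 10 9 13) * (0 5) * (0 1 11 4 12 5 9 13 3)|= 9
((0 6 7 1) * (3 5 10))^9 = (10)(0 6 7 1)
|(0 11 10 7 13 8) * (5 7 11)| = 10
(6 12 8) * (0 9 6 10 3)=[9, 1, 2, 0, 4, 5, 12, 7, 10, 6, 3, 11, 8]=(0 9 6 12 8 10 3)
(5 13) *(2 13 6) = [0, 1, 13, 3, 4, 6, 2, 7, 8, 9, 10, 11, 12, 5] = (2 13 5 6)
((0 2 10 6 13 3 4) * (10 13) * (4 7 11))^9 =(0 13 7 4 2 3 11)(6 10)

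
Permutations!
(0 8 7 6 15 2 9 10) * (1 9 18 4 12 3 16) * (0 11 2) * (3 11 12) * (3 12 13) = [8, 9, 18, 16, 12, 5, 15, 6, 7, 10, 13, 2, 11, 3, 14, 0, 1, 17, 4] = (0 8 7 6 15)(1 9 10 13 3 16)(2 18 4 12 11)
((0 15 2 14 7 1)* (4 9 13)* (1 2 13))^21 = (0 4)(1 13)(9 15)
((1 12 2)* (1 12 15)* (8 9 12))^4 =((1 15)(2 8 9 12))^4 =(15)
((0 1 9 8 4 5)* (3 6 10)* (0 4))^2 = (0 9)(1 8)(3 10 6)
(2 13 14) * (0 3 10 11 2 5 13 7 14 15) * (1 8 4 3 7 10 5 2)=[7, 8, 10, 5, 3, 13, 6, 14, 4, 9, 11, 1, 12, 15, 2, 0]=(0 7 14 2 10 11 1 8 4 3 5 13 15)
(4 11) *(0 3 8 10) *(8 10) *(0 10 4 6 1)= (0 3 4 11 6 1)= [3, 0, 2, 4, 11, 5, 1, 7, 8, 9, 10, 6]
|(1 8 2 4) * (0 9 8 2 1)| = 6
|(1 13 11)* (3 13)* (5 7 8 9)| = 4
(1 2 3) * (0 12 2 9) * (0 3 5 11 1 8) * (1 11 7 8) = (0 12 2 5 7 8)(1 9 3) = [12, 9, 5, 1, 4, 7, 6, 8, 0, 3, 10, 11, 2]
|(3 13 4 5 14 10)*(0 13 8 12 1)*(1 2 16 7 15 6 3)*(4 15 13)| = |(0 4 5 14 10 1)(2 16 7 13 15 6 3 8 12)| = 18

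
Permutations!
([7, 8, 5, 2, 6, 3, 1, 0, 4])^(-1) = (0 7)(1 6 4 8)(2 3 5)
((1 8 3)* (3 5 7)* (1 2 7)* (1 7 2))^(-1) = ((1 8 5 7 3))^(-1) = (1 3 7 5 8)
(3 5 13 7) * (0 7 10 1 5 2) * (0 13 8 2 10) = (0 7 3 10 1 5 8 2 13) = [7, 5, 13, 10, 4, 8, 6, 3, 2, 9, 1, 11, 12, 0]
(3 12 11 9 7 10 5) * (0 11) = (0 11 9 7 10 5 3 12) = [11, 1, 2, 12, 4, 3, 6, 10, 8, 7, 5, 9, 0]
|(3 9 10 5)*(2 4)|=4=|(2 4)(3 9 10 5)|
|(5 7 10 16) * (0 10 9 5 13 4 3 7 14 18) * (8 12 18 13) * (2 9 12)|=14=|(0 10 16 8 2 9 5 14 13 4 3 7 12 18)|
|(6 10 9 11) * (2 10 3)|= 6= |(2 10 9 11 6 3)|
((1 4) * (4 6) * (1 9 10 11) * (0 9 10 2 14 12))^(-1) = (0 12 14 2 9)(1 11 10 4 6)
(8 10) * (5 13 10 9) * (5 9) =(5 13 10 8) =[0, 1, 2, 3, 4, 13, 6, 7, 5, 9, 8, 11, 12, 10]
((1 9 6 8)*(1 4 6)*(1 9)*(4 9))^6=((4 6 8 9))^6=(4 8)(6 9)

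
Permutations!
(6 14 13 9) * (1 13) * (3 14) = (1 13 9 6 3 14) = [0, 13, 2, 14, 4, 5, 3, 7, 8, 6, 10, 11, 12, 9, 1]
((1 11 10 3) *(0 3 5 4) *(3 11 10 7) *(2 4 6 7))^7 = ((0 11 2 4)(1 10 5 6 7 3))^7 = (0 4 2 11)(1 10 5 6 7 3)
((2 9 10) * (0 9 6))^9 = (0 6 2 10 9)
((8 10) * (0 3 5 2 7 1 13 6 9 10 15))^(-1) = ((0 3 5 2 7 1 13 6 9 10 8 15))^(-1) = (0 15 8 10 9 6 13 1 7 2 5 3)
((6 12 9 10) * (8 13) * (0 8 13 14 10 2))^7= (0 2 9 12 6 10 14 8)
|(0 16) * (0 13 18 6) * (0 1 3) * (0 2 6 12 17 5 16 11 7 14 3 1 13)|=13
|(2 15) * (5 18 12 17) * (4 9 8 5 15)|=|(2 4 9 8 5 18 12 17 15)|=9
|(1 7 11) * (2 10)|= |(1 7 11)(2 10)|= 6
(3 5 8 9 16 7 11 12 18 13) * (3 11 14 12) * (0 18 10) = [18, 1, 2, 5, 4, 8, 6, 14, 9, 16, 0, 3, 10, 11, 12, 15, 7, 17, 13] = (0 18 13 11 3 5 8 9 16 7 14 12 10)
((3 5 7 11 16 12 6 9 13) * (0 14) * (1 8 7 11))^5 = (0 14)(1 7 8)(3 6 11 13 12 5 9 16)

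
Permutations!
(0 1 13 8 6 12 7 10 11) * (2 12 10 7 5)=(0 1 13 8 6 10 11)(2 12 5)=[1, 13, 12, 3, 4, 2, 10, 7, 6, 9, 11, 0, 5, 8]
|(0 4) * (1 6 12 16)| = 4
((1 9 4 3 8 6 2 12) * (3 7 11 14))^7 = (1 8 7 12 3 4 2 14 9 6 11)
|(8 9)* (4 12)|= |(4 12)(8 9)|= 2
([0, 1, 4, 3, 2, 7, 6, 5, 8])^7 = [0, 1, 4, 3, 2, 7, 6, 5, 8]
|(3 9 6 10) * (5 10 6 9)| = 3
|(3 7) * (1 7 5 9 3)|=6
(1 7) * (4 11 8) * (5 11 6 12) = (1 7)(4 6 12 5 11 8) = [0, 7, 2, 3, 6, 11, 12, 1, 4, 9, 10, 8, 5]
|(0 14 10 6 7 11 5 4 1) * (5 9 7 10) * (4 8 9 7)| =|(0 14 5 8 9 4 1)(6 10)(7 11)| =14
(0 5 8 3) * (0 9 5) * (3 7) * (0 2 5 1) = [2, 0, 5, 9, 4, 8, 6, 3, 7, 1] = (0 2 5 8 7 3 9 1)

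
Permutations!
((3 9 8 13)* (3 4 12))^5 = ((3 9 8 13 4 12))^5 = (3 12 4 13 8 9)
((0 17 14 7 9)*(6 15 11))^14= (0 9 7 14 17)(6 11 15)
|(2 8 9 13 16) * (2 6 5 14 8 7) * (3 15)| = |(2 7)(3 15)(5 14 8 9 13 16 6)| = 14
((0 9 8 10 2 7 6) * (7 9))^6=(2 8)(9 10)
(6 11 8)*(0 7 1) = (0 7 1)(6 11 8) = [7, 0, 2, 3, 4, 5, 11, 1, 6, 9, 10, 8]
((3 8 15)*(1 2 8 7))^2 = (1 8 3)(2 15 7)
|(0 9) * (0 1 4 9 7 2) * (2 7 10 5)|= 12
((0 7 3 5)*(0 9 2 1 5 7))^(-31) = (1 5 9 2)(3 7)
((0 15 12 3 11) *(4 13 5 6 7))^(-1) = (0 11 3 12 15)(4 7 6 5 13) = ((0 15 12 3 11)(4 13 5 6 7))^(-1)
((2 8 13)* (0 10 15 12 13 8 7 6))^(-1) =((0 10 15 12 13 2 7 6))^(-1) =(0 6 7 2 13 12 15 10)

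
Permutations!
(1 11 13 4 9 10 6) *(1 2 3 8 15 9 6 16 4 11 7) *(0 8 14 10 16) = (0 8 15 9 16 4 6 2 3 14 10)(1 7)(11 13) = [8, 7, 3, 14, 6, 5, 2, 1, 15, 16, 0, 13, 12, 11, 10, 9, 4]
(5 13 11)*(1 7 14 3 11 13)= [0, 7, 2, 11, 4, 1, 6, 14, 8, 9, 10, 5, 12, 13, 3]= (1 7 14 3 11 5)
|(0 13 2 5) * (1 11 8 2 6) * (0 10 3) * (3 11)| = 5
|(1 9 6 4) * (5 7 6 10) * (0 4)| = |(0 4 1 9 10 5 7 6)| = 8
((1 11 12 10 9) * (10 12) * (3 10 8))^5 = (12)(1 9 10 3 8 11)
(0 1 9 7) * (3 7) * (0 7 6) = (0 1 9 3 6) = [1, 9, 2, 6, 4, 5, 0, 7, 8, 3]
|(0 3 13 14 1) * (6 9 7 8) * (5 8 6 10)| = 15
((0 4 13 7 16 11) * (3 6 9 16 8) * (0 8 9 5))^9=(0 6 8 16 7 4 5 3 11 9 13)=((0 4 13 7 9 16 11 8 3 6 5))^9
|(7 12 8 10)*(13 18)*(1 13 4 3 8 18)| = 14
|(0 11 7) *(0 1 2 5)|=6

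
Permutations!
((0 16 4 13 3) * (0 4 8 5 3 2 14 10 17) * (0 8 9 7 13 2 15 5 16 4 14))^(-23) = ((0 4 2)(3 14 10 17 8 16 9 7 13 15 5))^(-23) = (0 4 2)(3 5 15 13 7 9 16 8 17 10 14)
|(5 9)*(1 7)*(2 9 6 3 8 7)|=8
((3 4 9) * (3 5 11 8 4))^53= ((4 9 5 11 8))^53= (4 11 9 8 5)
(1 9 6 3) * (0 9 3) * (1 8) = (0 9 6)(1 3 8) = [9, 3, 2, 8, 4, 5, 0, 7, 1, 6]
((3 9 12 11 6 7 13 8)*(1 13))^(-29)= ((1 13 8 3 9 12 11 6 7))^(-29)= (1 6 12 3 13 7 11 9 8)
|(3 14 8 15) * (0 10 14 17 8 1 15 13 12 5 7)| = |(0 10 14 1 15 3 17 8 13 12 5 7)| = 12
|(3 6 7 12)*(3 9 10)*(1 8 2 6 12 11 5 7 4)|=60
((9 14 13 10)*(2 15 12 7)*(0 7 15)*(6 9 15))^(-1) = (0 2 7)(6 12 15 10 13 14 9)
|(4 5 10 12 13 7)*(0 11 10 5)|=|(0 11 10 12 13 7 4)|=7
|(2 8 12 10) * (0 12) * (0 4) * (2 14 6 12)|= 4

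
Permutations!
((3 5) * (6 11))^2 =((3 5)(6 11))^2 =(11)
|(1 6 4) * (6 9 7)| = 5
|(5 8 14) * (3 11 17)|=3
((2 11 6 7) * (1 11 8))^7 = (1 11 6 7 2 8)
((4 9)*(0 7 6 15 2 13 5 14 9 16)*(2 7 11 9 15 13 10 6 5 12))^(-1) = (0 16 4 9 11)(2 12 13 6 10)(5 7 15 14)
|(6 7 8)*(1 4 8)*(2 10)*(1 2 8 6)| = 7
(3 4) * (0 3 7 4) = (0 3)(4 7) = [3, 1, 2, 0, 7, 5, 6, 4]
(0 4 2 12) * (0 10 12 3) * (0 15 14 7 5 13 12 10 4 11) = (0 11)(2 3 15 14 7 5 13 12 4) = [11, 1, 3, 15, 2, 13, 6, 5, 8, 9, 10, 0, 4, 12, 7, 14]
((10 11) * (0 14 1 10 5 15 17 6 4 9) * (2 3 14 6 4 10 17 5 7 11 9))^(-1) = (0 9 10 6)(1 14 3 2 4 17)(5 15)(7 11)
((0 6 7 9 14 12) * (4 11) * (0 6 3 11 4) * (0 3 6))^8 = (0 7 14)(6 9 12)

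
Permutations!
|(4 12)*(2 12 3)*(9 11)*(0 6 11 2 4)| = 6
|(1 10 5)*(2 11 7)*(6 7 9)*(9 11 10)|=7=|(11)(1 9 6 7 2 10 5)|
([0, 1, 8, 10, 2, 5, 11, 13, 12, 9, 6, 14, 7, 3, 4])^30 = (2 11 3 12 4 6 13 8 14 10 7)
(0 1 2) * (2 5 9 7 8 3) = (0 1 5 9 7 8 3 2) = [1, 5, 0, 2, 4, 9, 6, 8, 3, 7]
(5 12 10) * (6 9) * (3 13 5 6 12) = (3 13 5)(6 9 12 10) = [0, 1, 2, 13, 4, 3, 9, 7, 8, 12, 6, 11, 10, 5]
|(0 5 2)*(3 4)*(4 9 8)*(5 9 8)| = |(0 9 5 2)(3 8 4)| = 12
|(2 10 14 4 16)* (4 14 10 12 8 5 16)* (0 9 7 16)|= 8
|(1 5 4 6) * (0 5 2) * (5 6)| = 4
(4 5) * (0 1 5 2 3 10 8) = (0 1 5 4 2 3 10 8) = [1, 5, 3, 10, 2, 4, 6, 7, 0, 9, 8]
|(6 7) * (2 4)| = |(2 4)(6 7)| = 2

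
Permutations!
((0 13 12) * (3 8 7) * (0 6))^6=(0 12)(6 13)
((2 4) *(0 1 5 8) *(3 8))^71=(0 1 5 3 8)(2 4)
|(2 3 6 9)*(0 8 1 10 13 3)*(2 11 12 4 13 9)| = 12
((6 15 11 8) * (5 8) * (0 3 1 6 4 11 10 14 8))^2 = ((0 3 1 6 15 10 14 8 4 11 5))^2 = (0 1 15 14 4 5 3 6 10 8 11)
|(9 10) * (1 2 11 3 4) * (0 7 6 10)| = |(0 7 6 10 9)(1 2 11 3 4)| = 5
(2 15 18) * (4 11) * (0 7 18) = (0 7 18 2 15)(4 11) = [7, 1, 15, 3, 11, 5, 6, 18, 8, 9, 10, 4, 12, 13, 14, 0, 16, 17, 2]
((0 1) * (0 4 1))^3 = ((1 4))^3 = (1 4)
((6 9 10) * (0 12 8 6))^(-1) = (0 10 9 6 8 12)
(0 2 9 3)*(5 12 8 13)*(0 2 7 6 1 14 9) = (0 7 6 1 14 9 3 2)(5 12 8 13) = [7, 14, 0, 2, 4, 12, 1, 6, 13, 3, 10, 11, 8, 5, 9]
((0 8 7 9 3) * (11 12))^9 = ((0 8 7 9 3)(11 12))^9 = (0 3 9 7 8)(11 12)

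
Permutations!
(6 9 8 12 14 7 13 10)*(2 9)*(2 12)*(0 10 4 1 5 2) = (0 10 6 12 14 7 13 4 1 5 2 9 8) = [10, 5, 9, 3, 1, 2, 12, 13, 0, 8, 6, 11, 14, 4, 7]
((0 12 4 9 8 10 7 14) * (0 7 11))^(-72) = ((0 12 4 9 8 10 11)(7 14))^(-72) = (14)(0 10 9 12 11 8 4)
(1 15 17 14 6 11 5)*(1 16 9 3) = (1 15 17 14 6 11 5 16 9 3) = [0, 15, 2, 1, 4, 16, 11, 7, 8, 3, 10, 5, 12, 13, 6, 17, 9, 14]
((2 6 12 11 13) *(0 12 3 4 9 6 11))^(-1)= (0 12)(2 13 11)(3 6 9 4)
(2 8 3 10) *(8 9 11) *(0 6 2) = [6, 1, 9, 10, 4, 5, 2, 7, 3, 11, 0, 8] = (0 6 2 9 11 8 3 10)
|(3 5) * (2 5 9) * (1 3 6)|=6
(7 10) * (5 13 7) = [0, 1, 2, 3, 4, 13, 6, 10, 8, 9, 5, 11, 12, 7] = (5 13 7 10)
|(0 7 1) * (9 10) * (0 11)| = 4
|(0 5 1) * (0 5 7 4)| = |(0 7 4)(1 5)| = 6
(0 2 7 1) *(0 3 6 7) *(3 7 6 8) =(0 2)(1 7)(3 8) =[2, 7, 0, 8, 4, 5, 6, 1, 3]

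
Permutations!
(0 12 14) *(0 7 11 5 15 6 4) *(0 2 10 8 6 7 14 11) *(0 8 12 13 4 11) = (0 13 4 2 10 12)(5 15 7 8 6 11) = [13, 1, 10, 3, 2, 15, 11, 8, 6, 9, 12, 5, 0, 4, 14, 7]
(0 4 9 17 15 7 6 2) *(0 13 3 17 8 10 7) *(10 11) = [4, 1, 13, 17, 9, 5, 2, 6, 11, 8, 7, 10, 12, 3, 14, 0, 16, 15] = (0 4 9 8 11 10 7 6 2 13 3 17 15)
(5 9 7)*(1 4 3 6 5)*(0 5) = (0 5 9 7 1 4 3 6) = [5, 4, 2, 6, 3, 9, 0, 1, 8, 7]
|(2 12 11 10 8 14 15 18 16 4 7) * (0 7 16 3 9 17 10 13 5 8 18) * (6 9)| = 30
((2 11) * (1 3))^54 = (11)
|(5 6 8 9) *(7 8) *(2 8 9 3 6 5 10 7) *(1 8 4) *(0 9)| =12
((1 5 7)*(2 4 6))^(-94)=((1 5 7)(2 4 6))^(-94)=(1 7 5)(2 6 4)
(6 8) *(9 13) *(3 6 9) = (3 6 8 9 13) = [0, 1, 2, 6, 4, 5, 8, 7, 9, 13, 10, 11, 12, 3]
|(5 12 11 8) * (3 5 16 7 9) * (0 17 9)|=10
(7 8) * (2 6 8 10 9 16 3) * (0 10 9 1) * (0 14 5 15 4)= (0 10 1 14 5 15 4)(2 6 8 7 9 16 3)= [10, 14, 6, 2, 0, 15, 8, 9, 7, 16, 1, 11, 12, 13, 5, 4, 3]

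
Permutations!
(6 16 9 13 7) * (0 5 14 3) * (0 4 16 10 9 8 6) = (0 5 14 3 4 16 8 6 10 9 13 7) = [5, 1, 2, 4, 16, 14, 10, 0, 6, 13, 9, 11, 12, 7, 3, 15, 8]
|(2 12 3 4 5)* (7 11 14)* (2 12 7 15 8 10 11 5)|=|(2 7 5 12 3 4)(8 10 11 14 15)|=30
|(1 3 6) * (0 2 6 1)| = 6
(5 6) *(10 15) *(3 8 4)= (3 8 4)(5 6)(10 15)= [0, 1, 2, 8, 3, 6, 5, 7, 4, 9, 15, 11, 12, 13, 14, 10]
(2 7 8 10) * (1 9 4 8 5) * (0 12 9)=(0 12 9 4 8 10 2 7 5 1)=[12, 0, 7, 3, 8, 1, 6, 5, 10, 4, 2, 11, 9]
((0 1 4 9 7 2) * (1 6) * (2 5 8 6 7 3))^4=(0 6 3 5 4)(1 2 8 9 7)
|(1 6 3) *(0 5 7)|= |(0 5 7)(1 6 3)|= 3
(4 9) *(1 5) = (1 5)(4 9) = [0, 5, 2, 3, 9, 1, 6, 7, 8, 4]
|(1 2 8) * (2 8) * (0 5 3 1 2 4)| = 7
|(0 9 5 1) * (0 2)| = 5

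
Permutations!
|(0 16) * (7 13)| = |(0 16)(7 13)| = 2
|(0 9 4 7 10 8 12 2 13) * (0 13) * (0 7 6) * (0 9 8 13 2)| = 12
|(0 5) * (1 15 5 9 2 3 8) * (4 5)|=|(0 9 2 3 8 1 15 4 5)|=9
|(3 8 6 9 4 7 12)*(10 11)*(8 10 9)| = 14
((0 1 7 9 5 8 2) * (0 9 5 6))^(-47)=(0 1 7 5 8 2 9 6)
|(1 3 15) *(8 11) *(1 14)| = 4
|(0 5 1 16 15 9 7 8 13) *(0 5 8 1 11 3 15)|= 11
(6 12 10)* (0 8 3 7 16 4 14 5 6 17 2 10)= [8, 1, 10, 7, 14, 6, 12, 16, 3, 9, 17, 11, 0, 13, 5, 15, 4, 2]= (0 8 3 7 16 4 14 5 6 12)(2 10 17)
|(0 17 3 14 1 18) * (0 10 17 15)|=|(0 15)(1 18 10 17 3 14)|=6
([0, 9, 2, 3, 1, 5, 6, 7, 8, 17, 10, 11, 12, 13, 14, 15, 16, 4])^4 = [0, 1, 2, 3, 4, 5, 6, 7, 8, 9, 10, 11, 12, 13, 14, 15, 16, 17]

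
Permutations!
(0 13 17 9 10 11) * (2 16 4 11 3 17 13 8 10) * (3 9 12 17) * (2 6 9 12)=(0 8 10 12 17 2 16 4 11)(6 9)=[8, 1, 16, 3, 11, 5, 9, 7, 10, 6, 12, 0, 17, 13, 14, 15, 4, 2]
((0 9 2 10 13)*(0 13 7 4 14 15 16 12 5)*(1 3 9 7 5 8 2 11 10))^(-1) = (0 5 10 11 9 3 1 2 8 12 16 15 14 4 7)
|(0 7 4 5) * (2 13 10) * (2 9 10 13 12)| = 4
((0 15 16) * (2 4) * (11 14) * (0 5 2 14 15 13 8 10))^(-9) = ((0 13 8 10)(2 4 14 11 15 16 5))^(-9) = (0 10 8 13)(2 16 11 4 5 15 14)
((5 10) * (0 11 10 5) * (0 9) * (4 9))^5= (11)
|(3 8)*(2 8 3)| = 2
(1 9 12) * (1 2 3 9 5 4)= [0, 5, 3, 9, 1, 4, 6, 7, 8, 12, 10, 11, 2]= (1 5 4)(2 3 9 12)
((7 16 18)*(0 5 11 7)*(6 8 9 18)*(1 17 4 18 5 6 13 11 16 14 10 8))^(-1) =(0 18 4 17 1 6)(5 9 8 10 14 7 11 13 16)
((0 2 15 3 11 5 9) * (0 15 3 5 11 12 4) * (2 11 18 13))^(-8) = (18)(5 9 15)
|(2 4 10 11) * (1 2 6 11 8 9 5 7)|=8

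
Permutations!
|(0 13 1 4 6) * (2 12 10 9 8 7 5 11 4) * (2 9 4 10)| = |(0 13 1 9 8 7 5 11 10 4 6)(2 12)| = 22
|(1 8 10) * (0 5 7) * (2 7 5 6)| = 12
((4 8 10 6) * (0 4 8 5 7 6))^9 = ((0 4 5 7 6 8 10))^9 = (0 5 6 10 4 7 8)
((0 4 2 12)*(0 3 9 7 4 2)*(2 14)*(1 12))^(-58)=((0 14 2 1 12 3 9 7 4))^(-58)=(0 3 14 9 2 7 1 4 12)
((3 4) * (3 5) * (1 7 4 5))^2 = ((1 7 4)(3 5))^2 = (1 4 7)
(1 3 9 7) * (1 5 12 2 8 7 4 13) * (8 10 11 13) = (1 3 9 4 8 7 5 12 2 10 11 13) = [0, 3, 10, 9, 8, 12, 6, 5, 7, 4, 11, 13, 2, 1]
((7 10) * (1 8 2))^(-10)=(10)(1 2 8)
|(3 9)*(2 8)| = |(2 8)(3 9)| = 2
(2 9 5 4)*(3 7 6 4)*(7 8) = [0, 1, 9, 8, 2, 3, 4, 6, 7, 5] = (2 9 5 3 8 7 6 4)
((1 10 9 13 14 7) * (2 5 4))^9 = (1 13)(7 9)(10 14)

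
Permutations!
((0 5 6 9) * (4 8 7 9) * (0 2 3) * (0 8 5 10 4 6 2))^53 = ((0 10 4 5 2 3 8 7 9))^53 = (0 9 7 8 3 2 5 4 10)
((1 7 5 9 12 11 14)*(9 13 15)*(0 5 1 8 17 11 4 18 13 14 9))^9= (0 18 9 8)(1 7)(4 11 14 15)(5 13 12 17)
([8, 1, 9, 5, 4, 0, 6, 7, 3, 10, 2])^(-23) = (0 8 3 5)(2 9 10)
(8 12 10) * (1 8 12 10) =(1 8 10 12) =[0, 8, 2, 3, 4, 5, 6, 7, 10, 9, 12, 11, 1]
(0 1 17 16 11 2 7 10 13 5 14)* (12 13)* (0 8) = [1, 17, 7, 3, 4, 14, 6, 10, 0, 9, 12, 2, 13, 5, 8, 15, 11, 16] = (0 1 17 16 11 2 7 10 12 13 5 14 8)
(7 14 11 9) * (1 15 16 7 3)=(1 15 16 7 14 11 9 3)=[0, 15, 2, 1, 4, 5, 6, 14, 8, 3, 10, 9, 12, 13, 11, 16, 7]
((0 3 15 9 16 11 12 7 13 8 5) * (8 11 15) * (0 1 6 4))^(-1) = ((0 3 8 5 1 6 4)(7 13 11 12)(9 16 15))^(-1) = (0 4 6 1 5 8 3)(7 12 11 13)(9 15 16)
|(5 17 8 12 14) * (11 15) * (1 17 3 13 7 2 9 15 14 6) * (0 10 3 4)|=60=|(0 10 3 13 7 2 9 15 11 14 5 4)(1 17 8 12 6)|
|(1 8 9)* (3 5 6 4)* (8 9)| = 4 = |(1 9)(3 5 6 4)|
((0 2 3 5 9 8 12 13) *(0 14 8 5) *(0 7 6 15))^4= (0 6 3)(2 15 7)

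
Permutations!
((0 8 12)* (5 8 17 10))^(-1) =(0 12 8 5 10 17)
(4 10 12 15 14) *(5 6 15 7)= (4 10 12 7 5 6 15 14)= [0, 1, 2, 3, 10, 6, 15, 5, 8, 9, 12, 11, 7, 13, 4, 14]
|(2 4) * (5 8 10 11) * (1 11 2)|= |(1 11 5 8 10 2 4)|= 7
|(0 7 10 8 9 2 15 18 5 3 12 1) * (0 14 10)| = 22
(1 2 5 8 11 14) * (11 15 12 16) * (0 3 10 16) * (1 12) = [3, 2, 5, 10, 4, 8, 6, 7, 15, 9, 16, 14, 0, 13, 12, 1, 11] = (0 3 10 16 11 14 12)(1 2 5 8 15)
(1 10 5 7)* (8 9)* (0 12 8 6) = [12, 10, 2, 3, 4, 7, 0, 1, 9, 6, 5, 11, 8] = (0 12 8 9 6)(1 10 5 7)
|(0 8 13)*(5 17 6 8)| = 6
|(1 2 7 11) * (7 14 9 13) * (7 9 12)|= 6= |(1 2 14 12 7 11)(9 13)|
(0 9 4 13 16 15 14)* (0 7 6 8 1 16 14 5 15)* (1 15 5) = (0 9 4 13 14 7 6 8 15 1 16) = [9, 16, 2, 3, 13, 5, 8, 6, 15, 4, 10, 11, 12, 14, 7, 1, 0]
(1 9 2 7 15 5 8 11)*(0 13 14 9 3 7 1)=(0 13 14 9 2 1 3 7 15 5 8 11)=[13, 3, 1, 7, 4, 8, 6, 15, 11, 2, 10, 0, 12, 14, 9, 5]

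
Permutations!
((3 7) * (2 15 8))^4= ((2 15 8)(3 7))^4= (2 15 8)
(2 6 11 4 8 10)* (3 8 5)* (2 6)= (3 8 10 6 11 4 5)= [0, 1, 2, 8, 5, 3, 11, 7, 10, 9, 6, 4]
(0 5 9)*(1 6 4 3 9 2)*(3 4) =(0 5 2 1 6 3 9) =[5, 6, 1, 9, 4, 2, 3, 7, 8, 0]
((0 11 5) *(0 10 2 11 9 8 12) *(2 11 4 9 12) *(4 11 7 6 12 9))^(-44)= ((0 9 8 2 11 5 10 7 6 12))^(-44)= (0 10 8 6 11)(2 12 5 9 7)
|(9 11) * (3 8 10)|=6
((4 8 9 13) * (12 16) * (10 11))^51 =((4 8 9 13)(10 11)(12 16))^51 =(4 13 9 8)(10 11)(12 16)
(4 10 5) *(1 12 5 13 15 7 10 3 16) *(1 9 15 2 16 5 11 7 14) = (1 12 11 7 10 13 2 16 9 15 14)(3 5 4) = [0, 12, 16, 5, 3, 4, 6, 10, 8, 15, 13, 7, 11, 2, 1, 14, 9]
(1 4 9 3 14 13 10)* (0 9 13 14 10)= (14)(0 9 3 10 1 4 13)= [9, 4, 2, 10, 13, 5, 6, 7, 8, 3, 1, 11, 12, 0, 14]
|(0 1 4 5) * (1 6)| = |(0 6 1 4 5)| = 5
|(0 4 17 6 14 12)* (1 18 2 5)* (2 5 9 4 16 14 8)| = 12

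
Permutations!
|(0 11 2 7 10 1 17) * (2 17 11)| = 7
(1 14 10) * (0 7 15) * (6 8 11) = [7, 14, 2, 3, 4, 5, 8, 15, 11, 9, 1, 6, 12, 13, 10, 0] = (0 7 15)(1 14 10)(6 8 11)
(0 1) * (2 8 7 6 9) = (0 1)(2 8 7 6 9) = [1, 0, 8, 3, 4, 5, 9, 6, 7, 2]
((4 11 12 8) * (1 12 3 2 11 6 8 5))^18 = (12)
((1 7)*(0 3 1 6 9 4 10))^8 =(10)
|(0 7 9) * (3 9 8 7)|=6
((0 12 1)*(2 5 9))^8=(0 1 12)(2 9 5)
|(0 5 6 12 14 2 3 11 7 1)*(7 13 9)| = |(0 5 6 12 14 2 3 11 13 9 7 1)| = 12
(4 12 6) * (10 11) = (4 12 6)(10 11) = [0, 1, 2, 3, 12, 5, 4, 7, 8, 9, 11, 10, 6]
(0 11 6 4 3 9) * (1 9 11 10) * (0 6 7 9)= (0 10 1)(3 11 7 9 6 4)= [10, 0, 2, 11, 3, 5, 4, 9, 8, 6, 1, 7]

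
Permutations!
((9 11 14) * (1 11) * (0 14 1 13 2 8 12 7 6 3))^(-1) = (0 3 6 7 12 8 2 13 9 14)(1 11) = ((0 14 9 13 2 8 12 7 6 3)(1 11))^(-1)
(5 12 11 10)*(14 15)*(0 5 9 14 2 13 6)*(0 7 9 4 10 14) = [5, 1, 13, 3, 10, 12, 7, 9, 8, 0, 4, 14, 11, 6, 15, 2] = (0 5 12 11 14 15 2 13 6 7 9)(4 10)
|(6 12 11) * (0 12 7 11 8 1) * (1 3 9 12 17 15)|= |(0 17 15 1)(3 9 12 8)(6 7 11)|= 12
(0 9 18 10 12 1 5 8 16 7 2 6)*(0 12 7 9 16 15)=[16, 5, 6, 3, 4, 8, 12, 2, 15, 18, 7, 11, 1, 13, 14, 0, 9, 17, 10]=(0 16 9 18 10 7 2 6 12 1 5 8 15)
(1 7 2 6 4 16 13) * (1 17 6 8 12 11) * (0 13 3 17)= [13, 7, 8, 17, 16, 5, 4, 2, 12, 9, 10, 1, 11, 0, 14, 15, 3, 6]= (0 13)(1 7 2 8 12 11)(3 17 6 4 16)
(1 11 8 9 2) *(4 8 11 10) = [0, 10, 1, 3, 8, 5, 6, 7, 9, 2, 4, 11] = (11)(1 10 4 8 9 2)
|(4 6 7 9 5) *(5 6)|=|(4 5)(6 7 9)|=6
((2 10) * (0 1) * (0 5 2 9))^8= ((0 1 5 2 10 9))^8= (0 5 10)(1 2 9)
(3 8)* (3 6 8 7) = (3 7)(6 8) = [0, 1, 2, 7, 4, 5, 8, 3, 6]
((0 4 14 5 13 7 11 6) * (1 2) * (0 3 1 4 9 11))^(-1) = (0 7 13 5 14 4 2 1 3 6 11 9)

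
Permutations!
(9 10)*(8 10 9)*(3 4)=(3 4)(8 10)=[0, 1, 2, 4, 3, 5, 6, 7, 10, 9, 8]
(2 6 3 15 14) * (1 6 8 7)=[0, 6, 8, 15, 4, 5, 3, 1, 7, 9, 10, 11, 12, 13, 2, 14]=(1 6 3 15 14 2 8 7)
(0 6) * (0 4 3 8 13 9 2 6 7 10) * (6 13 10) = (0 7 6 4 3 8 10)(2 13 9) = [7, 1, 13, 8, 3, 5, 4, 6, 10, 2, 0, 11, 12, 9]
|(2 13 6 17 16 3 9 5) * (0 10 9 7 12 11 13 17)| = 13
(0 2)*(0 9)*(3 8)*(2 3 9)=[3, 1, 2, 8, 4, 5, 6, 7, 9, 0]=(0 3 8 9)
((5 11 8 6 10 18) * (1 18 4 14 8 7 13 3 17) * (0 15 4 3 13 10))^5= ((0 15 4 14 8 6)(1 18 5 11 7 10 3 17))^5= (0 6 8 14 4 15)(1 10 5 17 7 18 3 11)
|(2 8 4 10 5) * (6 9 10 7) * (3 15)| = 8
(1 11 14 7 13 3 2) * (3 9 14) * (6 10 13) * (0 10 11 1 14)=(0 10 13 9)(2 14 7 6 11 3)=[10, 1, 14, 2, 4, 5, 11, 6, 8, 0, 13, 3, 12, 9, 7]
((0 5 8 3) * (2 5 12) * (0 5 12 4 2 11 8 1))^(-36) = (12)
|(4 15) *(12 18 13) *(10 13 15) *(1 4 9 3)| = |(1 4 10 13 12 18 15 9 3)| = 9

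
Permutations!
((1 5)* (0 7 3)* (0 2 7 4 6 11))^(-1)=(0 11 6 4)(1 5)(2 3 7)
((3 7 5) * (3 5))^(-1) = (3 7)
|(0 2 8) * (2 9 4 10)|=|(0 9 4 10 2 8)|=6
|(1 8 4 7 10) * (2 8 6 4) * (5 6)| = 6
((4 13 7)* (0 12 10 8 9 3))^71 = ((0 12 10 8 9 3)(4 13 7))^71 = (0 3 9 8 10 12)(4 7 13)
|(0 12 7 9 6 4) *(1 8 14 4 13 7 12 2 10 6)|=|(0 2 10 6 13 7 9 1 8 14 4)|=11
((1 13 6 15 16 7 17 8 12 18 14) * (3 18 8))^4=((1 13 6 15 16 7 17 3 18 14)(8 12))^4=(1 16 18 6 17)(3 13 7 14 15)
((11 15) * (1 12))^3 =((1 12)(11 15))^3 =(1 12)(11 15)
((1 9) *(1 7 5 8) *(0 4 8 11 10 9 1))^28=(0 4 8)(5 9 11 7 10)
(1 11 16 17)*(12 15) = (1 11 16 17)(12 15) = [0, 11, 2, 3, 4, 5, 6, 7, 8, 9, 10, 16, 15, 13, 14, 12, 17, 1]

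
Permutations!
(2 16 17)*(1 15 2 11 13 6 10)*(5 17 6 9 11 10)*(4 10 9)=(1 15 2 16 6 5 17 9 11 13 4 10)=[0, 15, 16, 3, 10, 17, 5, 7, 8, 11, 1, 13, 12, 4, 14, 2, 6, 9]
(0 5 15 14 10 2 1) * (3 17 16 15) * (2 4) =(0 5 3 17 16 15 14 10 4 2 1) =[5, 0, 1, 17, 2, 3, 6, 7, 8, 9, 4, 11, 12, 13, 10, 14, 15, 16]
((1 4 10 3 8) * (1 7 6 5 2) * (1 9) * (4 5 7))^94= ((1 5 2 9)(3 8 4 10)(6 7))^94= (1 2)(3 4)(5 9)(8 10)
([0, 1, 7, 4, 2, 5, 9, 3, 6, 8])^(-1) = (2 4 3 7)(6 8 9)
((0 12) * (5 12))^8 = ((0 5 12))^8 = (0 12 5)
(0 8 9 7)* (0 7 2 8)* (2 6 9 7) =(2 8 7)(6 9) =[0, 1, 8, 3, 4, 5, 9, 2, 7, 6]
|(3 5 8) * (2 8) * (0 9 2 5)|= 5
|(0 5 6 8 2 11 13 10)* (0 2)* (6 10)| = |(0 5 10 2 11 13 6 8)| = 8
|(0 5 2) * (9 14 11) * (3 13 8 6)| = 12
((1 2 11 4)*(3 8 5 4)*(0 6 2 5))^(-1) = ((0 6 2 11 3 8)(1 5 4))^(-1) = (0 8 3 11 2 6)(1 4 5)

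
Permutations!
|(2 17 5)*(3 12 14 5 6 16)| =8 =|(2 17 6 16 3 12 14 5)|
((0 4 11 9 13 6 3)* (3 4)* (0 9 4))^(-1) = (0 6 13 9 3)(4 11)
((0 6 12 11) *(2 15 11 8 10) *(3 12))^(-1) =(0 11 15 2 10 8 12 3 6)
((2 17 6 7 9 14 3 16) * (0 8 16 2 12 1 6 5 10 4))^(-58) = (0 16 1 7 14 2 5 4 8 12 6 9 3 17 10)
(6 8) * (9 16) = [0, 1, 2, 3, 4, 5, 8, 7, 6, 16, 10, 11, 12, 13, 14, 15, 9] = (6 8)(9 16)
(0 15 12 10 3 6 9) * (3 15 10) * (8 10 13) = (0 13 8 10 15 12 3 6 9) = [13, 1, 2, 6, 4, 5, 9, 7, 10, 0, 15, 11, 3, 8, 14, 12]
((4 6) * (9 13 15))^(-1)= (4 6)(9 15 13)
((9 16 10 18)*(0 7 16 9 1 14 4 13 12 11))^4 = (0 18 13 7 1 12 16 14 11 10 4)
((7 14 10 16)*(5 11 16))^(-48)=((5 11 16 7 14 10))^(-48)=(16)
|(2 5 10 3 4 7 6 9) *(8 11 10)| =10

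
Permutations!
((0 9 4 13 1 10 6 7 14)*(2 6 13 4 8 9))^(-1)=(0 14 7 6 2)(1 13 10)(8 9)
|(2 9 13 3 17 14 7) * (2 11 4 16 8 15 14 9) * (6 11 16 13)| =35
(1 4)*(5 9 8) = [0, 4, 2, 3, 1, 9, 6, 7, 5, 8] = (1 4)(5 9 8)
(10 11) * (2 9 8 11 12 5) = (2 9 8 11 10 12 5) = [0, 1, 9, 3, 4, 2, 6, 7, 11, 8, 12, 10, 5]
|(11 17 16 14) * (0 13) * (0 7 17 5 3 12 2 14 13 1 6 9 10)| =60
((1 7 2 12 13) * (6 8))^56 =((1 7 2 12 13)(6 8))^56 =(1 7 2 12 13)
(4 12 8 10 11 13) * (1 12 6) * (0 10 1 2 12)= [10, 0, 12, 3, 6, 5, 2, 7, 1, 9, 11, 13, 8, 4]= (0 10 11 13 4 6 2 12 8 1)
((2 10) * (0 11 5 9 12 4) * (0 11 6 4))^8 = ((0 6 4 11 5 9 12)(2 10))^8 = (0 6 4 11 5 9 12)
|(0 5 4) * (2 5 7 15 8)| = |(0 7 15 8 2 5 4)| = 7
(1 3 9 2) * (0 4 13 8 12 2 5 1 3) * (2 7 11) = (0 4 13 8 12 7 11 2 3 9 5 1) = [4, 0, 3, 9, 13, 1, 6, 11, 12, 5, 10, 2, 7, 8]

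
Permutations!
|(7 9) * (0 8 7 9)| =3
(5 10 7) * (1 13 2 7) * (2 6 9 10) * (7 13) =(1 7 5 2 13 6 9 10) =[0, 7, 13, 3, 4, 2, 9, 5, 8, 10, 1, 11, 12, 6]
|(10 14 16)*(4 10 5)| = 5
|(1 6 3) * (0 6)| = |(0 6 3 1)| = 4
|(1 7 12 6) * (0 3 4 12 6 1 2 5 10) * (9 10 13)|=12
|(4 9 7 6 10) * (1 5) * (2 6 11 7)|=10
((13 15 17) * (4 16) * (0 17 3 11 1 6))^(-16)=(17)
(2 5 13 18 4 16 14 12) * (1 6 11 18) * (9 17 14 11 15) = (1 6 15 9 17 14 12 2 5 13)(4 16 11 18) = [0, 6, 5, 3, 16, 13, 15, 7, 8, 17, 10, 18, 2, 1, 12, 9, 11, 14, 4]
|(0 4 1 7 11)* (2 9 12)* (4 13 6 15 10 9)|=12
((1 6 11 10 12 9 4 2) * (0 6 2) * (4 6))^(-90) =(12)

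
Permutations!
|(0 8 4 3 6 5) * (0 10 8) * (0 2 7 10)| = 9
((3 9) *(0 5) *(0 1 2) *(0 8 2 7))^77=((0 5 1 7)(2 8)(3 9))^77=(0 5 1 7)(2 8)(3 9)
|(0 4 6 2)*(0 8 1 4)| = |(1 4 6 2 8)| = 5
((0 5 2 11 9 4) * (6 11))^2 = ((0 5 2 6 11 9 4))^2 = (0 2 11 4 5 6 9)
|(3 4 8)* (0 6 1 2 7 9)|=|(0 6 1 2 7 9)(3 4 8)|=6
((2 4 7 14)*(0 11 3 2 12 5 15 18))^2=(0 3 4 14 5 18 11 2 7 12 15)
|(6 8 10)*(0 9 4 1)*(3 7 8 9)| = |(0 3 7 8 10 6 9 4 1)| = 9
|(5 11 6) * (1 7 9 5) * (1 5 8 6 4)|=|(1 7 9 8 6 5 11 4)|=8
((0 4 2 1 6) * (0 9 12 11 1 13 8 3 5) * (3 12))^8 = (0 6 8)(1 13 5)(2 3 11)(4 9 12)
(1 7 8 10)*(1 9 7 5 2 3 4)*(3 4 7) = (1 5 2 4)(3 7 8 10 9) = [0, 5, 4, 7, 1, 2, 6, 8, 10, 3, 9]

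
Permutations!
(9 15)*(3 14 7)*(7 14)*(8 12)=(3 7)(8 12)(9 15)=[0, 1, 2, 7, 4, 5, 6, 3, 12, 15, 10, 11, 8, 13, 14, 9]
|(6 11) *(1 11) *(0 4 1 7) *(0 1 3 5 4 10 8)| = |(0 10 8)(1 11 6 7)(3 5 4)| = 12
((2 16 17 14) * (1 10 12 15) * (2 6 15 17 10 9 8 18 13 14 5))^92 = ((1 9 8 18 13 14 6 15)(2 16 10 12 17 5))^92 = (1 13)(2 10 17)(5 16 12)(6 8)(9 14)(15 18)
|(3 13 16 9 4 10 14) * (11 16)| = |(3 13 11 16 9 4 10 14)| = 8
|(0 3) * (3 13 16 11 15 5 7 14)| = |(0 13 16 11 15 5 7 14 3)| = 9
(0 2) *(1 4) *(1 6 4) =(0 2)(4 6) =[2, 1, 0, 3, 6, 5, 4]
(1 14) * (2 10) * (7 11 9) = [0, 14, 10, 3, 4, 5, 6, 11, 8, 7, 2, 9, 12, 13, 1] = (1 14)(2 10)(7 11 9)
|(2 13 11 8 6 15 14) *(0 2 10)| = |(0 2 13 11 8 6 15 14 10)| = 9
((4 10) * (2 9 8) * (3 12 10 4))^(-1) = ((2 9 8)(3 12 10))^(-1) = (2 8 9)(3 10 12)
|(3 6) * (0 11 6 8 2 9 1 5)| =|(0 11 6 3 8 2 9 1 5)| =9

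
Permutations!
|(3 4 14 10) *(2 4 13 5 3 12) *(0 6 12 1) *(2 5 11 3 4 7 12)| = 30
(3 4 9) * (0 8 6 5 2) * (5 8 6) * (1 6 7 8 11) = (0 7 8 5 2)(1 6 11)(3 4 9) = [7, 6, 0, 4, 9, 2, 11, 8, 5, 3, 10, 1]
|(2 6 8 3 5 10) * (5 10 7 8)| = 7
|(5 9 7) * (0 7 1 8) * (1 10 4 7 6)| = |(0 6 1 8)(4 7 5 9 10)| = 20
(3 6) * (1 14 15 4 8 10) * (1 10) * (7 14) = (1 7 14 15 4 8)(3 6) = [0, 7, 2, 6, 8, 5, 3, 14, 1, 9, 10, 11, 12, 13, 15, 4]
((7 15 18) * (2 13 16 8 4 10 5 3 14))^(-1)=(2 14 3 5 10 4 8 16 13)(7 18 15)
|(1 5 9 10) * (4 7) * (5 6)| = |(1 6 5 9 10)(4 7)| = 10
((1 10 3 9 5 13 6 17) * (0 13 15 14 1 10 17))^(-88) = (17)(0 6 13)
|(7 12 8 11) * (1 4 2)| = |(1 4 2)(7 12 8 11)| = 12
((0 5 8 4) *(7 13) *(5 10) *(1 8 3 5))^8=((0 10 1 8 4)(3 5)(7 13))^8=(13)(0 8 10 4 1)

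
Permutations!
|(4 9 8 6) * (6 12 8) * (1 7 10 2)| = 12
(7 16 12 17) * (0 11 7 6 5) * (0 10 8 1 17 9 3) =(0 11 7 16 12 9 3)(1 17 6 5 10 8) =[11, 17, 2, 0, 4, 10, 5, 16, 1, 3, 8, 7, 9, 13, 14, 15, 12, 6]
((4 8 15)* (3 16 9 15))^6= ((3 16 9 15 4 8))^6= (16)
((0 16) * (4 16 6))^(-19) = (0 6 4 16)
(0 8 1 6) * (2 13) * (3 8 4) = (0 4 3 8 1 6)(2 13) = [4, 6, 13, 8, 3, 5, 0, 7, 1, 9, 10, 11, 12, 2]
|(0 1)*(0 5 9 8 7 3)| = 7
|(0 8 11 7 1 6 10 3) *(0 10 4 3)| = 9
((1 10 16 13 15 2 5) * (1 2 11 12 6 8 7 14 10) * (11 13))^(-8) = ((2 5)(6 8 7 14 10 16 11 12)(13 15))^(-8) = (16)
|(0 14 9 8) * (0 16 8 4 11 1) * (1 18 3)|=8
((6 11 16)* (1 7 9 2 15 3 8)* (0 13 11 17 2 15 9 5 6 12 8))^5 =(0 8 17)(1 2 13)(3 12 6)(5 15 16)(7 9 11)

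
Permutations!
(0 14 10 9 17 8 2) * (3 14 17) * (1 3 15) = (0 17 8 2)(1 3 14 10 9 15) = [17, 3, 0, 14, 4, 5, 6, 7, 2, 15, 9, 11, 12, 13, 10, 1, 16, 8]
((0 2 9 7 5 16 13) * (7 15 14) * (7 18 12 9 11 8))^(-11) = (0 5 11 13 7 2 16 8)(9 12 18 14 15)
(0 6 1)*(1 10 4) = (0 6 10 4 1) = [6, 0, 2, 3, 1, 5, 10, 7, 8, 9, 4]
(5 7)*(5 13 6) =(5 7 13 6) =[0, 1, 2, 3, 4, 7, 5, 13, 8, 9, 10, 11, 12, 6]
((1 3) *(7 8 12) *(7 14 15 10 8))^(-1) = (1 3)(8 10 15 14 12)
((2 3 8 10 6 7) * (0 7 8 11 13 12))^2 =((0 7 2 3 11 13 12)(6 8 10))^2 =(0 2 11 12 7 3 13)(6 10 8)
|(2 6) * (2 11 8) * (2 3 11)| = 6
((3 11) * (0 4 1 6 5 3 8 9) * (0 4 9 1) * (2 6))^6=(1 8 11 3 5 6 2)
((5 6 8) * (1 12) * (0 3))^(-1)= (0 3)(1 12)(5 8 6)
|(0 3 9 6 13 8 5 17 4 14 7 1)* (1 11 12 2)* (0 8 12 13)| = 44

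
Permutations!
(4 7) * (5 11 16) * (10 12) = [0, 1, 2, 3, 7, 11, 6, 4, 8, 9, 12, 16, 10, 13, 14, 15, 5] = (4 7)(5 11 16)(10 12)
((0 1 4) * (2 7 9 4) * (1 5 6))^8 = (9)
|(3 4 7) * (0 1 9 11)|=12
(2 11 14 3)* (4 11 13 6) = (2 13 6 4 11 14 3) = [0, 1, 13, 2, 11, 5, 4, 7, 8, 9, 10, 14, 12, 6, 3]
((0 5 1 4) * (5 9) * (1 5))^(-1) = (0 4 1 9)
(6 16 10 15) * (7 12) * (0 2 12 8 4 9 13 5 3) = (0 2 12 7 8 4 9 13 5 3)(6 16 10 15) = [2, 1, 12, 0, 9, 3, 16, 8, 4, 13, 15, 11, 7, 5, 14, 6, 10]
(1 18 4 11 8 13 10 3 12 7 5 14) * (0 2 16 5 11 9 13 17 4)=[2, 18, 16, 12, 9, 14, 6, 11, 17, 13, 3, 8, 7, 10, 1, 15, 5, 4, 0]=(0 2 16 5 14 1 18)(3 12 7 11 8 17 4 9 13 10)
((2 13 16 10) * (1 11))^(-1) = ((1 11)(2 13 16 10))^(-1) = (1 11)(2 10 16 13)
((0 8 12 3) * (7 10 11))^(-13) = ((0 8 12 3)(7 10 11))^(-13) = (0 3 12 8)(7 11 10)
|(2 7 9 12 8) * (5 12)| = |(2 7 9 5 12 8)| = 6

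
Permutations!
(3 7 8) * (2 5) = (2 5)(3 7 8) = [0, 1, 5, 7, 4, 2, 6, 8, 3]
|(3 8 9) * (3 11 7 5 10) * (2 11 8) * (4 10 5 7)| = 10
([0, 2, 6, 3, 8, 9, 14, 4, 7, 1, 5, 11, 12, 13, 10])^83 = [0, 9, 1, 3, 7, 10, 2, 8, 4, 5, 14, 11, 12, 13, 6]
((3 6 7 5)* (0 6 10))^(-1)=(0 10 3 5 7 6)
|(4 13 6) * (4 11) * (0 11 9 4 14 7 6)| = |(0 11 14 7 6 9 4 13)| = 8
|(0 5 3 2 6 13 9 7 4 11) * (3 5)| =9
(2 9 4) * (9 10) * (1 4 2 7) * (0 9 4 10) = [9, 10, 0, 3, 7, 5, 6, 1, 8, 2, 4] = (0 9 2)(1 10 4 7)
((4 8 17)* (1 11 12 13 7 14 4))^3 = (1 13 4)(7 8 11)(12 14 17)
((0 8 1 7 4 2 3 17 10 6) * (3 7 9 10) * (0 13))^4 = ((0 8 1 9 10 6 13)(2 7 4)(3 17))^4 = (17)(0 10 8 6 1 13 9)(2 7 4)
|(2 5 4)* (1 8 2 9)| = 6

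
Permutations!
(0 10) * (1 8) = (0 10)(1 8) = [10, 8, 2, 3, 4, 5, 6, 7, 1, 9, 0]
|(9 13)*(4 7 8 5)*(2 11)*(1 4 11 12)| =|(1 4 7 8 5 11 2 12)(9 13)| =8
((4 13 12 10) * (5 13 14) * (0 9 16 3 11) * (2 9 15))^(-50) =((0 15 2 9 16 3 11)(4 14 5 13 12 10))^(-50) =(0 11 3 16 9 2 15)(4 12 5)(10 13 14)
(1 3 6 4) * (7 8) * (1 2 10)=(1 3 6 4 2 10)(7 8)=[0, 3, 10, 6, 2, 5, 4, 8, 7, 9, 1]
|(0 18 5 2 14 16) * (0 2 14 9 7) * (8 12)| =8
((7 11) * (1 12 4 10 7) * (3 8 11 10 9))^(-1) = (1 11 8 3 9 4 12)(7 10)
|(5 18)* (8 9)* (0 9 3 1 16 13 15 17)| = |(0 9 8 3 1 16 13 15 17)(5 18)| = 18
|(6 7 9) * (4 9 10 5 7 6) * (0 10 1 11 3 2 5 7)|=8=|(0 10 7 1 11 3 2 5)(4 9)|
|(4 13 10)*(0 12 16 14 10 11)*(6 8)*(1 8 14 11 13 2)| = 28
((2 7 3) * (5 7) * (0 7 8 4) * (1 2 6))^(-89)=(0 7 3 6 1 2 5 8 4)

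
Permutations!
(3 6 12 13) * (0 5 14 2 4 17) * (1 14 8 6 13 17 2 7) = (0 5 8 6 12 17)(1 14 7)(2 4)(3 13) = [5, 14, 4, 13, 2, 8, 12, 1, 6, 9, 10, 11, 17, 3, 7, 15, 16, 0]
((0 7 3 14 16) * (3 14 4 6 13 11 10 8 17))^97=(0 7 14 16)(3 4 6 13 11 10 8 17)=((0 7 14 16)(3 4 6 13 11 10 8 17))^97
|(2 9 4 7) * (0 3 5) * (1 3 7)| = 8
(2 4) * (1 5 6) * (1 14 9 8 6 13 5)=(2 4)(5 13)(6 14 9 8)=[0, 1, 4, 3, 2, 13, 14, 7, 6, 8, 10, 11, 12, 5, 9]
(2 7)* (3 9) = (2 7)(3 9) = [0, 1, 7, 9, 4, 5, 6, 2, 8, 3]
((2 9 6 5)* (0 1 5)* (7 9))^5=(0 9 2 1 6 7 5)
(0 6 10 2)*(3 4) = [6, 1, 0, 4, 3, 5, 10, 7, 8, 9, 2] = (0 6 10 2)(3 4)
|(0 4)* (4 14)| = |(0 14 4)| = 3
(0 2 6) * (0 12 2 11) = (0 11)(2 6 12) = [11, 1, 6, 3, 4, 5, 12, 7, 8, 9, 10, 0, 2]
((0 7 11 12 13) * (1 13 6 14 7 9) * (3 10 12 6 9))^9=((0 3 10 12 9 1 13)(6 14 7 11))^9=(0 10 9 13 3 12 1)(6 14 7 11)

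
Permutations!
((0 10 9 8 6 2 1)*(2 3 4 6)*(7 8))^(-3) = ((0 10 9 7 8 2 1)(3 4 6))^(-3) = (0 8 10 2 9 1 7)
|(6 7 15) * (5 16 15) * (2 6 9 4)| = |(2 6 7 5 16 15 9 4)| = 8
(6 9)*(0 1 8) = [1, 8, 2, 3, 4, 5, 9, 7, 0, 6] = (0 1 8)(6 9)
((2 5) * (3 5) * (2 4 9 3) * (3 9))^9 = ((9)(3 5 4))^9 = (9)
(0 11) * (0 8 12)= (0 11 8 12)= [11, 1, 2, 3, 4, 5, 6, 7, 12, 9, 10, 8, 0]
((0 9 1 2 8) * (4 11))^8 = (11)(0 2 9 8 1)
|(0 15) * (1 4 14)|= |(0 15)(1 4 14)|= 6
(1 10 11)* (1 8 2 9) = (1 10 11 8 2 9) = [0, 10, 9, 3, 4, 5, 6, 7, 2, 1, 11, 8]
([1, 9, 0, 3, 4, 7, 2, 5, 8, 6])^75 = [0, 1, 2, 3, 4, 7, 6, 5, 8, 9]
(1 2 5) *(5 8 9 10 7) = (1 2 8 9 10 7 5) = [0, 2, 8, 3, 4, 1, 6, 5, 9, 10, 7]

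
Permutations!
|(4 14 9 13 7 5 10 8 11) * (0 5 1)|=11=|(0 5 10 8 11 4 14 9 13 7 1)|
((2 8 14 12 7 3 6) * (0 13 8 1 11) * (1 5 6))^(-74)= (0 1 7 14 13 11 3 12 8)(2 5 6)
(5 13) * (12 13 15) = (5 15 12 13) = [0, 1, 2, 3, 4, 15, 6, 7, 8, 9, 10, 11, 13, 5, 14, 12]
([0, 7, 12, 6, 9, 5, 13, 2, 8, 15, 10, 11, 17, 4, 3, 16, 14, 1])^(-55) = (17)(3 6 13 4 9 15 16 14)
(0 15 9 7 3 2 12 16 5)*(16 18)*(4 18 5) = (0 15 9 7 3 2 12 5)(4 18 16) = [15, 1, 12, 2, 18, 0, 6, 3, 8, 7, 10, 11, 5, 13, 14, 9, 4, 17, 16]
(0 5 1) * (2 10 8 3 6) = (0 5 1)(2 10 8 3 6) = [5, 0, 10, 6, 4, 1, 2, 7, 3, 9, 8]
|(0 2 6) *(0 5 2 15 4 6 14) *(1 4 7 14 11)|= |(0 15 7 14)(1 4 6 5 2 11)|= 12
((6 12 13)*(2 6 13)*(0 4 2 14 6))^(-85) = (0 2 4)(6 14 12)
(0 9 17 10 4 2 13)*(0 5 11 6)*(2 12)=[9, 1, 13, 3, 12, 11, 0, 7, 8, 17, 4, 6, 2, 5, 14, 15, 16, 10]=(0 9 17 10 4 12 2 13 5 11 6)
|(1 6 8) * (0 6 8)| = |(0 6)(1 8)| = 2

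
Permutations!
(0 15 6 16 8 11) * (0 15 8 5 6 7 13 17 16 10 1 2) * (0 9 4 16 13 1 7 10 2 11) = [8, 11, 9, 3, 16, 6, 2, 1, 0, 4, 7, 15, 12, 17, 14, 10, 5, 13] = (0 8)(1 11 15 10 7)(2 9 4 16 5 6)(13 17)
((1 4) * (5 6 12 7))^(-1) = ((1 4)(5 6 12 7))^(-1) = (1 4)(5 7 12 6)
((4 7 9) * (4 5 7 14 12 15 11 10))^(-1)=(4 10 11 15 12 14)(5 9 7)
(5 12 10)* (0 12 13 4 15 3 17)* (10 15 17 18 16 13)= [12, 1, 2, 18, 17, 10, 6, 7, 8, 9, 5, 11, 15, 4, 14, 3, 13, 0, 16]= (0 12 15 3 18 16 13 4 17)(5 10)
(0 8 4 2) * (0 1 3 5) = [8, 3, 1, 5, 2, 0, 6, 7, 4] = (0 8 4 2 1 3 5)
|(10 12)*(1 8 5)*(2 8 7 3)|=|(1 7 3 2 8 5)(10 12)|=6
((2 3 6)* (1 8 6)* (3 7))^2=((1 8 6 2 7 3))^2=(1 6 7)(2 3 8)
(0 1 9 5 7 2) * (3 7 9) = (0 1 3 7 2)(5 9) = [1, 3, 0, 7, 4, 9, 6, 2, 8, 5]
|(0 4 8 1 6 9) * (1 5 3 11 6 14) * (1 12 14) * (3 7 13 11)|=18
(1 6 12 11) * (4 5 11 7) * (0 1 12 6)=(0 1)(4 5 11 12 7)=[1, 0, 2, 3, 5, 11, 6, 4, 8, 9, 10, 12, 7]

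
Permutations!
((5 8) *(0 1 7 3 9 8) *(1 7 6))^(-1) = (0 5 8 9 3 7)(1 6)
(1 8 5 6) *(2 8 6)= [0, 6, 8, 3, 4, 2, 1, 7, 5]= (1 6)(2 8 5)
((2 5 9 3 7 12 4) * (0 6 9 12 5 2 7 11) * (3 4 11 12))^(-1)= (0 11 12 3 5 7 4 9 6)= ((0 6 9 4 7 5 3 12 11))^(-1)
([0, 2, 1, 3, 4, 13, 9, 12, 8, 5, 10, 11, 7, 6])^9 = [0, 2, 1, 3, 4, 13, 9, 12, 8, 5, 10, 11, 7, 6]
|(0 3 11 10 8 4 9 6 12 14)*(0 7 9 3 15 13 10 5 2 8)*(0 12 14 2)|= 44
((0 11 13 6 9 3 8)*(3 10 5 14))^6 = ((0 11 13 6 9 10 5 14 3 8))^6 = (0 5 13 3 9)(6 8 10 11 14)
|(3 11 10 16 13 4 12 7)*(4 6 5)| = 10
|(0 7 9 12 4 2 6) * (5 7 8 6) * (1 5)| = |(0 8 6)(1 5 7 9 12 4 2)| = 21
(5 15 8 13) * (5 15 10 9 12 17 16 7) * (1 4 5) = (1 4 5 10 9 12 17 16 7)(8 13 15) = [0, 4, 2, 3, 5, 10, 6, 1, 13, 12, 9, 11, 17, 15, 14, 8, 7, 16]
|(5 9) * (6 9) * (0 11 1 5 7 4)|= |(0 11 1 5 6 9 7 4)|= 8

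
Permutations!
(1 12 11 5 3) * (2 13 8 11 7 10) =[0, 12, 13, 1, 4, 3, 6, 10, 11, 9, 2, 5, 7, 8] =(1 12 7 10 2 13 8 11 5 3)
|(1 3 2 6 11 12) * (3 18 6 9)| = 15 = |(1 18 6 11 12)(2 9 3)|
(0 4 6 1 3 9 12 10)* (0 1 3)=(0 4 6 3 9 12 10 1)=[4, 0, 2, 9, 6, 5, 3, 7, 8, 12, 1, 11, 10]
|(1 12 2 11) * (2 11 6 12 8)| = |(1 8 2 6 12 11)| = 6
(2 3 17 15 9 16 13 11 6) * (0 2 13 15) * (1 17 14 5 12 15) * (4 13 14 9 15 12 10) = [2, 17, 3, 9, 13, 10, 14, 7, 8, 16, 4, 6, 12, 11, 5, 15, 1, 0] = (0 2 3 9 16 1 17)(4 13 11 6 14 5 10)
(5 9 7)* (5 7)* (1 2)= [0, 2, 1, 3, 4, 9, 6, 7, 8, 5]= (1 2)(5 9)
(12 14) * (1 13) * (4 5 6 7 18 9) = (1 13)(4 5 6 7 18 9)(12 14) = [0, 13, 2, 3, 5, 6, 7, 18, 8, 4, 10, 11, 14, 1, 12, 15, 16, 17, 9]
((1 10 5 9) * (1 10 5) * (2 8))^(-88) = ((1 5 9 10)(2 8))^(-88) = (10)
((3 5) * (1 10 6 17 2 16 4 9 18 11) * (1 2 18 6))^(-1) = ((1 10)(2 16 4 9 6 17 18 11)(3 5))^(-1) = (1 10)(2 11 18 17 6 9 4 16)(3 5)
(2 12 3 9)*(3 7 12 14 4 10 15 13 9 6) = (2 14 4 10 15 13 9)(3 6)(7 12) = [0, 1, 14, 6, 10, 5, 3, 12, 8, 2, 15, 11, 7, 9, 4, 13]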